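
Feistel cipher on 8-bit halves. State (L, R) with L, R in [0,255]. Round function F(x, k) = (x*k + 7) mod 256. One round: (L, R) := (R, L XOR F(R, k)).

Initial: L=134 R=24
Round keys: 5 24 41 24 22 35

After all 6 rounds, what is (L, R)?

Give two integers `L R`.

Round 1 (k=5): L=24 R=249
Round 2 (k=24): L=249 R=71
Round 3 (k=41): L=71 R=159
Round 4 (k=24): L=159 R=168
Round 5 (k=22): L=168 R=232
Round 6 (k=35): L=232 R=23

Answer: 232 23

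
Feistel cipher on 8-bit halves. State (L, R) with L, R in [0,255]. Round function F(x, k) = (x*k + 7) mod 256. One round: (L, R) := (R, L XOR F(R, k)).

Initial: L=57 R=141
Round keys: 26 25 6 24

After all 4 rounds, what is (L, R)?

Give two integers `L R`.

Answer: 227 165

Derivation:
Round 1 (k=26): L=141 R=96
Round 2 (k=25): L=96 R=234
Round 3 (k=6): L=234 R=227
Round 4 (k=24): L=227 R=165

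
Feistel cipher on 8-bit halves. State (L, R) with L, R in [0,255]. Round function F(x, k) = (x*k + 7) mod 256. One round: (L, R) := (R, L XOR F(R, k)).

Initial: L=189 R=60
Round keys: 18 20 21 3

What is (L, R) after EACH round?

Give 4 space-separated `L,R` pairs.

Answer: 60,130 130,19 19,20 20,80

Derivation:
Round 1 (k=18): L=60 R=130
Round 2 (k=20): L=130 R=19
Round 3 (k=21): L=19 R=20
Round 4 (k=3): L=20 R=80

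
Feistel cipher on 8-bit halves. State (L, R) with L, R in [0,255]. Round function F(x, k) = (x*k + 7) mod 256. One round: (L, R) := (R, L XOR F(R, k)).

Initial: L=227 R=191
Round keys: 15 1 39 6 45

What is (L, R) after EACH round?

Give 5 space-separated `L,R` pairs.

Round 1 (k=15): L=191 R=219
Round 2 (k=1): L=219 R=93
Round 3 (k=39): L=93 R=233
Round 4 (k=6): L=233 R=32
Round 5 (k=45): L=32 R=78

Answer: 191,219 219,93 93,233 233,32 32,78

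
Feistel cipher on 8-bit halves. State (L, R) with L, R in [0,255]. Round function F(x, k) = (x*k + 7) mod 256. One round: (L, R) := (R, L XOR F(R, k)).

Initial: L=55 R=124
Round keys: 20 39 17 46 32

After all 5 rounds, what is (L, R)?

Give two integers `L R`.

Answer: 248 53

Derivation:
Round 1 (k=20): L=124 R=128
Round 2 (k=39): L=128 R=251
Round 3 (k=17): L=251 R=50
Round 4 (k=46): L=50 R=248
Round 5 (k=32): L=248 R=53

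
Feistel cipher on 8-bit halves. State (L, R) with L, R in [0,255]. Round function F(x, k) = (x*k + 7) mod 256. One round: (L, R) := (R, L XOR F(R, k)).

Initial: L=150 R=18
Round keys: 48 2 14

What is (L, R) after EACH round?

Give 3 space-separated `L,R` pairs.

Answer: 18,241 241,251 251,48

Derivation:
Round 1 (k=48): L=18 R=241
Round 2 (k=2): L=241 R=251
Round 3 (k=14): L=251 R=48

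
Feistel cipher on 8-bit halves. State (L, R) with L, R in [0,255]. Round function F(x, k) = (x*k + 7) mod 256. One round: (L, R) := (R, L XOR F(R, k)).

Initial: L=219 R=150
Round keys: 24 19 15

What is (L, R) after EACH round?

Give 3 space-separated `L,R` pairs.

Round 1 (k=24): L=150 R=204
Round 2 (k=19): L=204 R=189
Round 3 (k=15): L=189 R=214

Answer: 150,204 204,189 189,214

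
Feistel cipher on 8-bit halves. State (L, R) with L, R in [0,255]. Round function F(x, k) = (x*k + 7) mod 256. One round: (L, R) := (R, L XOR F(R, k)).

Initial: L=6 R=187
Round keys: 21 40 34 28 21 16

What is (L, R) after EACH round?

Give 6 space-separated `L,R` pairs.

Round 1 (k=21): L=187 R=88
Round 2 (k=40): L=88 R=124
Round 3 (k=34): L=124 R=39
Round 4 (k=28): L=39 R=55
Round 5 (k=21): L=55 R=173
Round 6 (k=16): L=173 R=224

Answer: 187,88 88,124 124,39 39,55 55,173 173,224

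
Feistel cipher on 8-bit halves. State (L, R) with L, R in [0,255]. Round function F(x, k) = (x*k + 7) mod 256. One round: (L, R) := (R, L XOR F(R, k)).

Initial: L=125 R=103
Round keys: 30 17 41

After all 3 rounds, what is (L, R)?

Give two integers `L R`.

Answer: 204 215

Derivation:
Round 1 (k=30): L=103 R=100
Round 2 (k=17): L=100 R=204
Round 3 (k=41): L=204 R=215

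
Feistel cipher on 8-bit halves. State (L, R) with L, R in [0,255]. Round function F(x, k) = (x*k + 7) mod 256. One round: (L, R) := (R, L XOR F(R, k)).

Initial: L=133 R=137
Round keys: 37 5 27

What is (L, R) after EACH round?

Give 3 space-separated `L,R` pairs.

Round 1 (k=37): L=137 R=81
Round 2 (k=5): L=81 R=21
Round 3 (k=27): L=21 R=111

Answer: 137,81 81,21 21,111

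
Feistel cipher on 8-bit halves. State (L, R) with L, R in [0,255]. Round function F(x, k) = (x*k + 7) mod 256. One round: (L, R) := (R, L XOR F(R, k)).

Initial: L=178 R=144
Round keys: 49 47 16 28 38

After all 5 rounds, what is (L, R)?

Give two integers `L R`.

Answer: 125 151

Derivation:
Round 1 (k=49): L=144 R=37
Round 2 (k=47): L=37 R=66
Round 3 (k=16): L=66 R=2
Round 4 (k=28): L=2 R=125
Round 5 (k=38): L=125 R=151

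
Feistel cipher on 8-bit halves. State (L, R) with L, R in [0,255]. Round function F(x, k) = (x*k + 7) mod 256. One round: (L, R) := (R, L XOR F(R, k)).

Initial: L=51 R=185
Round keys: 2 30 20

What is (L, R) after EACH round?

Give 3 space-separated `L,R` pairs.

Round 1 (k=2): L=185 R=74
Round 2 (k=30): L=74 R=10
Round 3 (k=20): L=10 R=133

Answer: 185,74 74,10 10,133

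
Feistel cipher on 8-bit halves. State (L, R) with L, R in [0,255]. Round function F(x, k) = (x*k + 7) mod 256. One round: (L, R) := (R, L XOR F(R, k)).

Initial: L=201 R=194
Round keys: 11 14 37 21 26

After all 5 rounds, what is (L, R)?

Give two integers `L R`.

Answer: 62 63

Derivation:
Round 1 (k=11): L=194 R=148
Round 2 (k=14): L=148 R=221
Round 3 (k=37): L=221 R=108
Round 4 (k=21): L=108 R=62
Round 5 (k=26): L=62 R=63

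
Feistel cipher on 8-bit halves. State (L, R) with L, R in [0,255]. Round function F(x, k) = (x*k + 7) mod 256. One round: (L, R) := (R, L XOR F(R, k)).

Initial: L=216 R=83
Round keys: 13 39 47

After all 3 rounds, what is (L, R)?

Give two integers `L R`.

Answer: 66 195

Derivation:
Round 1 (k=13): L=83 R=230
Round 2 (k=39): L=230 R=66
Round 3 (k=47): L=66 R=195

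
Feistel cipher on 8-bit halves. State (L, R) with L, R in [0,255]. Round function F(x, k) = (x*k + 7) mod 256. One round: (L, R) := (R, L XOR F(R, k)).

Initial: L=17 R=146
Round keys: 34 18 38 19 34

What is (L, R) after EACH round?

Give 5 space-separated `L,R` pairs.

Round 1 (k=34): L=146 R=122
Round 2 (k=18): L=122 R=9
Round 3 (k=38): L=9 R=39
Round 4 (k=19): L=39 R=229
Round 5 (k=34): L=229 R=86

Answer: 146,122 122,9 9,39 39,229 229,86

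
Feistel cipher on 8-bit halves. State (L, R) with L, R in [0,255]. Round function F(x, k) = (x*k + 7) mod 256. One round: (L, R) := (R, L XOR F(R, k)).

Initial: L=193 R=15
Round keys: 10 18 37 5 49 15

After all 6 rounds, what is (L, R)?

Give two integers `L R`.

Answer: 126 7

Derivation:
Round 1 (k=10): L=15 R=92
Round 2 (k=18): L=92 R=112
Round 3 (k=37): L=112 R=107
Round 4 (k=5): L=107 R=110
Round 5 (k=49): L=110 R=126
Round 6 (k=15): L=126 R=7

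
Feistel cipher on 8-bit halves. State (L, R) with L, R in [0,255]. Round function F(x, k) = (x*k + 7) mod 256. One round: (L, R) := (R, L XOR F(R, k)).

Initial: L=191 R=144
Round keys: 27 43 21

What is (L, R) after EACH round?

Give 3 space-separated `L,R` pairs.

Round 1 (k=27): L=144 R=136
Round 2 (k=43): L=136 R=79
Round 3 (k=21): L=79 R=10

Answer: 144,136 136,79 79,10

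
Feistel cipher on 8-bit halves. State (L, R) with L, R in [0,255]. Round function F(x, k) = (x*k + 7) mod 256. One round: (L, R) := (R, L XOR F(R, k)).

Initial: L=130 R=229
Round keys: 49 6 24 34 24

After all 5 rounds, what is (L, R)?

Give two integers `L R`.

Round 1 (k=49): L=229 R=94
Round 2 (k=6): L=94 R=222
Round 3 (k=24): L=222 R=137
Round 4 (k=34): L=137 R=231
Round 5 (k=24): L=231 R=38

Answer: 231 38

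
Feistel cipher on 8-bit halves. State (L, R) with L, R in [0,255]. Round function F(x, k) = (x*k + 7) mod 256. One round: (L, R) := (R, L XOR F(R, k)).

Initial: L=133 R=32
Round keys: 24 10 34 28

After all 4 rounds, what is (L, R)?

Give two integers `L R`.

Answer: 95 80

Derivation:
Round 1 (k=24): L=32 R=130
Round 2 (k=10): L=130 R=59
Round 3 (k=34): L=59 R=95
Round 4 (k=28): L=95 R=80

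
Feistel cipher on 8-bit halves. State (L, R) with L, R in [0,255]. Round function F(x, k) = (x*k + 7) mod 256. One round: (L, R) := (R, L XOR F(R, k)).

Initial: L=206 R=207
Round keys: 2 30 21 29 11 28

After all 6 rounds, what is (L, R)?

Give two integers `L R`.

Answer: 230 52

Derivation:
Round 1 (k=2): L=207 R=107
Round 2 (k=30): L=107 R=94
Round 3 (k=21): L=94 R=214
Round 4 (k=29): L=214 R=27
Round 5 (k=11): L=27 R=230
Round 6 (k=28): L=230 R=52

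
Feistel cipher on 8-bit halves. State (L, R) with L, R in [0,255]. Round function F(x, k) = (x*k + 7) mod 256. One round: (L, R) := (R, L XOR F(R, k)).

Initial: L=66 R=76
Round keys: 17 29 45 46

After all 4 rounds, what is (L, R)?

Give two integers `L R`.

Answer: 78 115

Derivation:
Round 1 (k=17): L=76 R=81
Round 2 (k=29): L=81 R=120
Round 3 (k=45): L=120 R=78
Round 4 (k=46): L=78 R=115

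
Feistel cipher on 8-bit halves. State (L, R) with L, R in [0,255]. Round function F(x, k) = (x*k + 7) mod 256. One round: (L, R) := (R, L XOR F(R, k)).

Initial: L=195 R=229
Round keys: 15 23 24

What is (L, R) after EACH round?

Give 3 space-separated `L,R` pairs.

Answer: 229,177 177,11 11,190

Derivation:
Round 1 (k=15): L=229 R=177
Round 2 (k=23): L=177 R=11
Round 3 (k=24): L=11 R=190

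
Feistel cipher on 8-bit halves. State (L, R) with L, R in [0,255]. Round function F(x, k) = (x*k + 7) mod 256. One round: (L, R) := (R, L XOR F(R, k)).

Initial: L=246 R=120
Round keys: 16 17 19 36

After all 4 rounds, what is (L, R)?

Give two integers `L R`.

Answer: 166 175

Derivation:
Round 1 (k=16): L=120 R=113
Round 2 (k=17): L=113 R=240
Round 3 (k=19): L=240 R=166
Round 4 (k=36): L=166 R=175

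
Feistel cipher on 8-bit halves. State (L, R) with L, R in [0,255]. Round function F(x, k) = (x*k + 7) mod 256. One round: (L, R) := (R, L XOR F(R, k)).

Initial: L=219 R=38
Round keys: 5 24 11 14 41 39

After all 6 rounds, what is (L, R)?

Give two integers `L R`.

Answer: 137 216

Derivation:
Round 1 (k=5): L=38 R=30
Round 2 (k=24): L=30 R=241
Round 3 (k=11): L=241 R=124
Round 4 (k=14): L=124 R=62
Round 5 (k=41): L=62 R=137
Round 6 (k=39): L=137 R=216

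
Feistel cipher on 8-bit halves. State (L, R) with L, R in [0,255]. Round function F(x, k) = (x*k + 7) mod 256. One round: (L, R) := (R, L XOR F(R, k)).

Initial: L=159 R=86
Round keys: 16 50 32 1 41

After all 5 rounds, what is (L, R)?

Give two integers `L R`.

Round 1 (k=16): L=86 R=248
Round 2 (k=50): L=248 R=33
Round 3 (k=32): L=33 R=223
Round 4 (k=1): L=223 R=199
Round 5 (k=41): L=199 R=57

Answer: 199 57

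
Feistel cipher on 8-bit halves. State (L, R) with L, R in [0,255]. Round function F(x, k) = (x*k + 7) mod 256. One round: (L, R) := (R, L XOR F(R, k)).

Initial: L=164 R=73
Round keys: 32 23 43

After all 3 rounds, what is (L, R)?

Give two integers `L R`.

Answer: 133 221

Derivation:
Round 1 (k=32): L=73 R=131
Round 2 (k=23): L=131 R=133
Round 3 (k=43): L=133 R=221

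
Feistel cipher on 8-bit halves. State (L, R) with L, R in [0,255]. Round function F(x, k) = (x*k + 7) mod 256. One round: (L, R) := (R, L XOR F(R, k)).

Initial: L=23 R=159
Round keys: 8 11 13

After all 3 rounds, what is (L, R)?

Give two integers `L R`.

Answer: 96 15

Derivation:
Round 1 (k=8): L=159 R=232
Round 2 (k=11): L=232 R=96
Round 3 (k=13): L=96 R=15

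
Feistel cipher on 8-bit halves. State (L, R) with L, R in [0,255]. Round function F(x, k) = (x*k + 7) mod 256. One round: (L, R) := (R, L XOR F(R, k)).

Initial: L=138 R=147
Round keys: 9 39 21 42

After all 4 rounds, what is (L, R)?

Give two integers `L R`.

Answer: 107 9

Derivation:
Round 1 (k=9): L=147 R=184
Round 2 (k=39): L=184 R=156
Round 3 (k=21): L=156 R=107
Round 4 (k=42): L=107 R=9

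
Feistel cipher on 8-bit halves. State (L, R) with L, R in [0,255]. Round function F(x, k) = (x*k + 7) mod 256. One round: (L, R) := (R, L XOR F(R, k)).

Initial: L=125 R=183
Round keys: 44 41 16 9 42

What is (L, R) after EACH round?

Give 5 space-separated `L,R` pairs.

Round 1 (k=44): L=183 R=6
Round 2 (k=41): L=6 R=74
Round 3 (k=16): L=74 R=161
Round 4 (k=9): L=161 R=250
Round 5 (k=42): L=250 R=170

Answer: 183,6 6,74 74,161 161,250 250,170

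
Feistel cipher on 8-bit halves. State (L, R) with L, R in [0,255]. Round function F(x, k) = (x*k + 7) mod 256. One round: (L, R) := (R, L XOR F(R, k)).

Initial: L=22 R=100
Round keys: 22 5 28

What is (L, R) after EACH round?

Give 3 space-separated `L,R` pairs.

Round 1 (k=22): L=100 R=137
Round 2 (k=5): L=137 R=208
Round 3 (k=28): L=208 R=78

Answer: 100,137 137,208 208,78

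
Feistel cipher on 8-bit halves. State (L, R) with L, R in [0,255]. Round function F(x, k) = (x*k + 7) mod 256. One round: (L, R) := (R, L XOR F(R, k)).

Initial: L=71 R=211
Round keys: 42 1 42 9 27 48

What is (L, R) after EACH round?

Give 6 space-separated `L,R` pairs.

Answer: 211,226 226,58 58,105 105,130 130,212 212,69

Derivation:
Round 1 (k=42): L=211 R=226
Round 2 (k=1): L=226 R=58
Round 3 (k=42): L=58 R=105
Round 4 (k=9): L=105 R=130
Round 5 (k=27): L=130 R=212
Round 6 (k=48): L=212 R=69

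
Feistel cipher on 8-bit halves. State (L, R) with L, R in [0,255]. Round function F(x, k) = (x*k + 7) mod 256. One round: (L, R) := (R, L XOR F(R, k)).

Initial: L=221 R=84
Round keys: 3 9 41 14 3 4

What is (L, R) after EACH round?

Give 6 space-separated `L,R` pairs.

Round 1 (k=3): L=84 R=222
Round 2 (k=9): L=222 R=129
Round 3 (k=41): L=129 R=110
Round 4 (k=14): L=110 R=138
Round 5 (k=3): L=138 R=203
Round 6 (k=4): L=203 R=185

Answer: 84,222 222,129 129,110 110,138 138,203 203,185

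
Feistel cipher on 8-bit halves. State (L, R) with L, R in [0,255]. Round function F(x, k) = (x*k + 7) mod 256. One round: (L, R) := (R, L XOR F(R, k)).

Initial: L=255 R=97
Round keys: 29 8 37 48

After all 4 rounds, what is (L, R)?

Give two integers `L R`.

Answer: 134 153

Derivation:
Round 1 (k=29): L=97 R=251
Round 2 (k=8): L=251 R=190
Round 3 (k=37): L=190 R=134
Round 4 (k=48): L=134 R=153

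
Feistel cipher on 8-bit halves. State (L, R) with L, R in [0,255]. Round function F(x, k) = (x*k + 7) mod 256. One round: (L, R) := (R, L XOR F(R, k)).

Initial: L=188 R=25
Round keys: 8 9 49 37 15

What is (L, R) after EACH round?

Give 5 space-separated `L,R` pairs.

Answer: 25,115 115,11 11,81 81,183 183,145

Derivation:
Round 1 (k=8): L=25 R=115
Round 2 (k=9): L=115 R=11
Round 3 (k=49): L=11 R=81
Round 4 (k=37): L=81 R=183
Round 5 (k=15): L=183 R=145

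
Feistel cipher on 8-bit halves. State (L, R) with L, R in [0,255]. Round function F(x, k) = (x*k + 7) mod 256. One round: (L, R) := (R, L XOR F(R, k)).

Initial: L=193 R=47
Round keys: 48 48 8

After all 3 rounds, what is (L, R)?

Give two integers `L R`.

Round 1 (k=48): L=47 R=22
Round 2 (k=48): L=22 R=8
Round 3 (k=8): L=8 R=81

Answer: 8 81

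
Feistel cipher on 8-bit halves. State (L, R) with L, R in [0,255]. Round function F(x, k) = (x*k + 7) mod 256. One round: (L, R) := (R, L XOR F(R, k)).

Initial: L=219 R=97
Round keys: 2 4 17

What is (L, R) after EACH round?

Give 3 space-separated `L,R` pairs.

Answer: 97,18 18,46 46,7

Derivation:
Round 1 (k=2): L=97 R=18
Round 2 (k=4): L=18 R=46
Round 3 (k=17): L=46 R=7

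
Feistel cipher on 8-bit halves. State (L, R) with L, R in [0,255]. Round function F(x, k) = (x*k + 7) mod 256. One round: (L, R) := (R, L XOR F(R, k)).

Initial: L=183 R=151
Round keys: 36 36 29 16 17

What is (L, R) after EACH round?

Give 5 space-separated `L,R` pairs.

Answer: 151,244 244,192 192,51 51,247 247,93

Derivation:
Round 1 (k=36): L=151 R=244
Round 2 (k=36): L=244 R=192
Round 3 (k=29): L=192 R=51
Round 4 (k=16): L=51 R=247
Round 5 (k=17): L=247 R=93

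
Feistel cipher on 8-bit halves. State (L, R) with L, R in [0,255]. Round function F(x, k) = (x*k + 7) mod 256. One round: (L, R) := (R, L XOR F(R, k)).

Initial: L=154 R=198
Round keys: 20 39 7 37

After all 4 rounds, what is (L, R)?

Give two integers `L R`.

Round 1 (k=20): L=198 R=229
Round 2 (k=39): L=229 R=44
Round 3 (k=7): L=44 R=222
Round 4 (k=37): L=222 R=49

Answer: 222 49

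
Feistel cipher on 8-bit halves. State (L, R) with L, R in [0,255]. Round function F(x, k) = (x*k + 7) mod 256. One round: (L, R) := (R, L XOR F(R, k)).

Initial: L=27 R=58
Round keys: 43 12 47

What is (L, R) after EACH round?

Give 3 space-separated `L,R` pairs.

Round 1 (k=43): L=58 R=222
Round 2 (k=12): L=222 R=85
Round 3 (k=47): L=85 R=124

Answer: 58,222 222,85 85,124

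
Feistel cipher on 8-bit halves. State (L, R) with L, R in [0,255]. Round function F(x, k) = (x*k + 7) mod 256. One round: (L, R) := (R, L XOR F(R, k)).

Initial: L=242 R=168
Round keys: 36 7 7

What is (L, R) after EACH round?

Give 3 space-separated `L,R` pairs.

Round 1 (k=36): L=168 R=85
Round 2 (k=7): L=85 R=242
Round 3 (k=7): L=242 R=240

Answer: 168,85 85,242 242,240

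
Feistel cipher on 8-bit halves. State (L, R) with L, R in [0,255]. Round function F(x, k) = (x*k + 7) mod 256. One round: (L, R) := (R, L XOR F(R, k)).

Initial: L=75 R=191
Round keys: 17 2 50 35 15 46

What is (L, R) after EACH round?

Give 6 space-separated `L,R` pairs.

Answer: 191,253 253,190 190,222 222,223 223,198 198,68

Derivation:
Round 1 (k=17): L=191 R=253
Round 2 (k=2): L=253 R=190
Round 3 (k=50): L=190 R=222
Round 4 (k=35): L=222 R=223
Round 5 (k=15): L=223 R=198
Round 6 (k=46): L=198 R=68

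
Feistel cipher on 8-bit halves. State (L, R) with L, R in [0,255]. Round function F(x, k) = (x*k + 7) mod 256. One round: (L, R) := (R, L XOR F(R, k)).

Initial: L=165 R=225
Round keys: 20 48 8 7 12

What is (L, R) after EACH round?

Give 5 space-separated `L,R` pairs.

Round 1 (k=20): L=225 R=62
Round 2 (k=48): L=62 R=70
Round 3 (k=8): L=70 R=9
Round 4 (k=7): L=9 R=0
Round 5 (k=12): L=0 R=14

Answer: 225,62 62,70 70,9 9,0 0,14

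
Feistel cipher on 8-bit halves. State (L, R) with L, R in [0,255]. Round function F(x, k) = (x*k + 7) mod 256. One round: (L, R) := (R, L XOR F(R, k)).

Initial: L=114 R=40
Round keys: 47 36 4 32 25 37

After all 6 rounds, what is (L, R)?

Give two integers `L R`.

Round 1 (k=47): L=40 R=45
Round 2 (k=36): L=45 R=115
Round 3 (k=4): L=115 R=254
Round 4 (k=32): L=254 R=180
Round 5 (k=25): L=180 R=101
Round 6 (k=37): L=101 R=20

Answer: 101 20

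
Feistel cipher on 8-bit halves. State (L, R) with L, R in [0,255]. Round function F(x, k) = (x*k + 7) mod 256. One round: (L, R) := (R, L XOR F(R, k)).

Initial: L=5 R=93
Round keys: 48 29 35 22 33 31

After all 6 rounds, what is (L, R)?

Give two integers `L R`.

Answer: 17 215

Derivation:
Round 1 (k=48): L=93 R=114
Round 2 (k=29): L=114 R=172
Round 3 (k=35): L=172 R=249
Round 4 (k=22): L=249 R=193
Round 5 (k=33): L=193 R=17
Round 6 (k=31): L=17 R=215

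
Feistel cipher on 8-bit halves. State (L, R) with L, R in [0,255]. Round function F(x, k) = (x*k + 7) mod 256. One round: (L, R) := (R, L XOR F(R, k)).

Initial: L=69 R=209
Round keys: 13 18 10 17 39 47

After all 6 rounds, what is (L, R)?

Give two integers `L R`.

Round 1 (k=13): L=209 R=225
Round 2 (k=18): L=225 R=8
Round 3 (k=10): L=8 R=182
Round 4 (k=17): L=182 R=21
Round 5 (k=39): L=21 R=140
Round 6 (k=47): L=140 R=174

Answer: 140 174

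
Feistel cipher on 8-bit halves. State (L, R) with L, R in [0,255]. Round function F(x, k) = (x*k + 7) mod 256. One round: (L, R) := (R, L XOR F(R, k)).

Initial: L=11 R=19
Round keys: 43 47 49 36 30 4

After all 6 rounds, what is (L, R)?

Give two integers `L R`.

Answer: 82 163

Derivation:
Round 1 (k=43): L=19 R=51
Round 2 (k=47): L=51 R=119
Round 3 (k=49): L=119 R=253
Round 4 (k=36): L=253 R=236
Round 5 (k=30): L=236 R=82
Round 6 (k=4): L=82 R=163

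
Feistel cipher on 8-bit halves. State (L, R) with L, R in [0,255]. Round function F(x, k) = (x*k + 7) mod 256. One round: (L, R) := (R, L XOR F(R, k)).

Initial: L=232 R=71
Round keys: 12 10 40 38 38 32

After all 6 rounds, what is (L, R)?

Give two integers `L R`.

Answer: 177 186

Derivation:
Round 1 (k=12): L=71 R=179
Round 2 (k=10): L=179 R=66
Round 3 (k=40): L=66 R=228
Round 4 (k=38): L=228 R=157
Round 5 (k=38): L=157 R=177
Round 6 (k=32): L=177 R=186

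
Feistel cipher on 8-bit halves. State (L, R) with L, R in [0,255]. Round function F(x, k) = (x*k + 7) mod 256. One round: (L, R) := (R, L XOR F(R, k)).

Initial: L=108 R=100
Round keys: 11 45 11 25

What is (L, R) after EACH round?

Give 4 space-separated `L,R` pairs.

Answer: 100,63 63,126 126,78 78,219

Derivation:
Round 1 (k=11): L=100 R=63
Round 2 (k=45): L=63 R=126
Round 3 (k=11): L=126 R=78
Round 4 (k=25): L=78 R=219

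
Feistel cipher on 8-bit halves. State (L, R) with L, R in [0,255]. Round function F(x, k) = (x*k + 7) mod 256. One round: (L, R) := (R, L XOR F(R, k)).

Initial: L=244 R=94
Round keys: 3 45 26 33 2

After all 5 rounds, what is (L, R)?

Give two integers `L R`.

Round 1 (k=3): L=94 R=213
Round 2 (k=45): L=213 R=38
Round 3 (k=26): L=38 R=54
Round 4 (k=33): L=54 R=219
Round 5 (k=2): L=219 R=139

Answer: 219 139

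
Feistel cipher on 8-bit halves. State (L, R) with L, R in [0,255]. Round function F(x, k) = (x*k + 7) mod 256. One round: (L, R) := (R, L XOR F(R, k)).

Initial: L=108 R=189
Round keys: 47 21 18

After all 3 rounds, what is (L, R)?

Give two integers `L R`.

Round 1 (k=47): L=189 R=214
Round 2 (k=21): L=214 R=40
Round 3 (k=18): L=40 R=1

Answer: 40 1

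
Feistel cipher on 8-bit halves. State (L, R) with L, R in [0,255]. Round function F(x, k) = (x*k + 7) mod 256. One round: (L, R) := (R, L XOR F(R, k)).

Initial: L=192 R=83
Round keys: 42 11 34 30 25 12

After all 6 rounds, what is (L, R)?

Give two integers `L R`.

Answer: 77 145

Derivation:
Round 1 (k=42): L=83 R=101
Round 2 (k=11): L=101 R=13
Round 3 (k=34): L=13 R=164
Round 4 (k=30): L=164 R=50
Round 5 (k=25): L=50 R=77
Round 6 (k=12): L=77 R=145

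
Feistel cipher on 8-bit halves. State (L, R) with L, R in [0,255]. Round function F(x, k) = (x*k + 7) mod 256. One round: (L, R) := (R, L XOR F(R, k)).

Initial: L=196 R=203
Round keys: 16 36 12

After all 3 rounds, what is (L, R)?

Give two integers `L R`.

Round 1 (k=16): L=203 R=115
Round 2 (k=36): L=115 R=248
Round 3 (k=12): L=248 R=212

Answer: 248 212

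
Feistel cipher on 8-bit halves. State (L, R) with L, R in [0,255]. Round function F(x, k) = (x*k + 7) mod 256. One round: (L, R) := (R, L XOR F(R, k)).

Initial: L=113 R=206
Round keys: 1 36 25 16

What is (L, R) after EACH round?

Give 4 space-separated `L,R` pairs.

Answer: 206,164 164,217 217,156 156,30

Derivation:
Round 1 (k=1): L=206 R=164
Round 2 (k=36): L=164 R=217
Round 3 (k=25): L=217 R=156
Round 4 (k=16): L=156 R=30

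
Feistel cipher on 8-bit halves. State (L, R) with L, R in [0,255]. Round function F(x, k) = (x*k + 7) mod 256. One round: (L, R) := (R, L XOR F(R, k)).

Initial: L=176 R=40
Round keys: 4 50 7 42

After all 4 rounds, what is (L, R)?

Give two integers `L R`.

Answer: 213 84

Derivation:
Round 1 (k=4): L=40 R=23
Round 2 (k=50): L=23 R=173
Round 3 (k=7): L=173 R=213
Round 4 (k=42): L=213 R=84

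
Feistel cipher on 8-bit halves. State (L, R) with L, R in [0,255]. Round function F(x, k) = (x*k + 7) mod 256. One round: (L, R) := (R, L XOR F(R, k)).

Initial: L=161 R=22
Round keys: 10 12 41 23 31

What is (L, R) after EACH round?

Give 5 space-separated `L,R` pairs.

Answer: 22,66 66,9 9,58 58,52 52,105

Derivation:
Round 1 (k=10): L=22 R=66
Round 2 (k=12): L=66 R=9
Round 3 (k=41): L=9 R=58
Round 4 (k=23): L=58 R=52
Round 5 (k=31): L=52 R=105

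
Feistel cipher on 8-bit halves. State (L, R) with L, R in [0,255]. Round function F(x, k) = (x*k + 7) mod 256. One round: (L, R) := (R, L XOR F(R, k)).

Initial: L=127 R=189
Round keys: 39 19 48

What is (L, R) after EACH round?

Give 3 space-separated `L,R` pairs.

Round 1 (k=39): L=189 R=173
Round 2 (k=19): L=173 R=99
Round 3 (k=48): L=99 R=58

Answer: 189,173 173,99 99,58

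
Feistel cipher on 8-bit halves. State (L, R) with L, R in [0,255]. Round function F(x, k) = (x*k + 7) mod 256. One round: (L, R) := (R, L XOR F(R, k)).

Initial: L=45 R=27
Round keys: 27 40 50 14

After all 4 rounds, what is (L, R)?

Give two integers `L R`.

Round 1 (k=27): L=27 R=205
Round 2 (k=40): L=205 R=20
Round 3 (k=50): L=20 R=34
Round 4 (k=14): L=34 R=247

Answer: 34 247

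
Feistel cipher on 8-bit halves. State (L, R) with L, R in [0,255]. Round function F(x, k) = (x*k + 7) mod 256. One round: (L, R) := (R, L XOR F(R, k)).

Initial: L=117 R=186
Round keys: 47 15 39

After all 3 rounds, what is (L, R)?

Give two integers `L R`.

Round 1 (k=47): L=186 R=88
Round 2 (k=15): L=88 R=149
Round 3 (k=39): L=149 R=226

Answer: 149 226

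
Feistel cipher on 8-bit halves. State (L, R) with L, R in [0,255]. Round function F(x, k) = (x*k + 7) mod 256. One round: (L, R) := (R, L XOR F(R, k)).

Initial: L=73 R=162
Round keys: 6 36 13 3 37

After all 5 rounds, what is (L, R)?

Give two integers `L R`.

Round 1 (k=6): L=162 R=154
Round 2 (k=36): L=154 R=13
Round 3 (k=13): L=13 R=42
Round 4 (k=3): L=42 R=136
Round 5 (k=37): L=136 R=133

Answer: 136 133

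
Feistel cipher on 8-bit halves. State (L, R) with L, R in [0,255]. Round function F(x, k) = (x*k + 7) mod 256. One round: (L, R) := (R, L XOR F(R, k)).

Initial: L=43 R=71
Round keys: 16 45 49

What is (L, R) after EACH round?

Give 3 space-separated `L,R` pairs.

Answer: 71,92 92,116 116,103

Derivation:
Round 1 (k=16): L=71 R=92
Round 2 (k=45): L=92 R=116
Round 3 (k=49): L=116 R=103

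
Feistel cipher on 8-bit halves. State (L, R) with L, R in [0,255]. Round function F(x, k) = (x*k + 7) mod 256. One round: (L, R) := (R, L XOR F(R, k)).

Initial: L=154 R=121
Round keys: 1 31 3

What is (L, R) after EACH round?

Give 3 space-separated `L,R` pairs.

Round 1 (k=1): L=121 R=26
Round 2 (k=31): L=26 R=84
Round 3 (k=3): L=84 R=25

Answer: 121,26 26,84 84,25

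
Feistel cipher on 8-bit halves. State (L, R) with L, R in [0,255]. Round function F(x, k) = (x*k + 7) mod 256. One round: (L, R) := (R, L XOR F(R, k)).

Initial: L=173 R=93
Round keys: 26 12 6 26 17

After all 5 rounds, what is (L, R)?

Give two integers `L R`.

Round 1 (k=26): L=93 R=212
Round 2 (k=12): L=212 R=170
Round 3 (k=6): L=170 R=215
Round 4 (k=26): L=215 R=119
Round 5 (k=17): L=119 R=57

Answer: 119 57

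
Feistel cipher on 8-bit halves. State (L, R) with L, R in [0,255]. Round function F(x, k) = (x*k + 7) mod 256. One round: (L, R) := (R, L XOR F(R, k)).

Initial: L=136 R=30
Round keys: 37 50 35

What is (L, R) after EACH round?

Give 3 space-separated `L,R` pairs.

Round 1 (k=37): L=30 R=213
Round 2 (k=50): L=213 R=191
Round 3 (k=35): L=191 R=241

Answer: 30,213 213,191 191,241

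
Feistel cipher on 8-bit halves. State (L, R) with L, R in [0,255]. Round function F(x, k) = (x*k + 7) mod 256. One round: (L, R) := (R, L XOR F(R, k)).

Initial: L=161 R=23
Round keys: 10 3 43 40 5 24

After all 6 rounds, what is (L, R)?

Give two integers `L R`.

Answer: 225 124

Derivation:
Round 1 (k=10): L=23 R=76
Round 2 (k=3): L=76 R=252
Round 3 (k=43): L=252 R=23
Round 4 (k=40): L=23 R=99
Round 5 (k=5): L=99 R=225
Round 6 (k=24): L=225 R=124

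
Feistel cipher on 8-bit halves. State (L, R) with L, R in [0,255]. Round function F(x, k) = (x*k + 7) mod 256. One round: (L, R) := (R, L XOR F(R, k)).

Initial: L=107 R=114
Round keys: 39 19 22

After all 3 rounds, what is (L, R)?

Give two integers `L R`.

Answer: 99 135

Derivation:
Round 1 (k=39): L=114 R=14
Round 2 (k=19): L=14 R=99
Round 3 (k=22): L=99 R=135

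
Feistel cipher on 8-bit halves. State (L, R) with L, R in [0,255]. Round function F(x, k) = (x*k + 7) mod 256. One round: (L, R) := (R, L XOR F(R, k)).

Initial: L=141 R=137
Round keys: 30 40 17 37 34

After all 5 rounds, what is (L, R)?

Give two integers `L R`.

Answer: 70 254

Derivation:
Round 1 (k=30): L=137 R=152
Round 2 (k=40): L=152 R=78
Round 3 (k=17): L=78 R=173
Round 4 (k=37): L=173 R=70
Round 5 (k=34): L=70 R=254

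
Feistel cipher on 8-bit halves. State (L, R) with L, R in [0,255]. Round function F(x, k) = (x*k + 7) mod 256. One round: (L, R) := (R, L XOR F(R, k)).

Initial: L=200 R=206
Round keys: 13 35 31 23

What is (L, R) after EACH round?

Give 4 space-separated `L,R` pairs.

Round 1 (k=13): L=206 R=181
Round 2 (k=35): L=181 R=8
Round 3 (k=31): L=8 R=74
Round 4 (k=23): L=74 R=165

Answer: 206,181 181,8 8,74 74,165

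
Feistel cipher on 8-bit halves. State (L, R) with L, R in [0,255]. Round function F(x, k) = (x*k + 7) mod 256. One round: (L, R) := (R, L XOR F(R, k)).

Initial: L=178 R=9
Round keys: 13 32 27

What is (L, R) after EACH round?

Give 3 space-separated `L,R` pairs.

Answer: 9,206 206,206 206,15

Derivation:
Round 1 (k=13): L=9 R=206
Round 2 (k=32): L=206 R=206
Round 3 (k=27): L=206 R=15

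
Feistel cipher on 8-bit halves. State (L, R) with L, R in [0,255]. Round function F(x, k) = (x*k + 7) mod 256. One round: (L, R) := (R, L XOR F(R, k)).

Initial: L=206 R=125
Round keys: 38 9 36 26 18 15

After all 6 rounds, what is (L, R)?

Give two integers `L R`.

Answer: 63 8

Derivation:
Round 1 (k=38): L=125 R=91
Round 2 (k=9): L=91 R=71
Round 3 (k=36): L=71 R=88
Round 4 (k=26): L=88 R=176
Round 5 (k=18): L=176 R=63
Round 6 (k=15): L=63 R=8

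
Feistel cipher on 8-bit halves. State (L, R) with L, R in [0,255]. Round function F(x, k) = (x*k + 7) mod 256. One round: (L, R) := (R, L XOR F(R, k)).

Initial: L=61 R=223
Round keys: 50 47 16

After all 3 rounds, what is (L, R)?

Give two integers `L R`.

Round 1 (k=50): L=223 R=168
Round 2 (k=47): L=168 R=0
Round 3 (k=16): L=0 R=175

Answer: 0 175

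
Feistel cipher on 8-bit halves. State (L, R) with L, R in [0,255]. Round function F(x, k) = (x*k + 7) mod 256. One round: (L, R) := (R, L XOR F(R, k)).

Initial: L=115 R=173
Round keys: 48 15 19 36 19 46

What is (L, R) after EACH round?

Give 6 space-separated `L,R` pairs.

Answer: 173,4 4,238 238,181 181,149 149,163 163,196

Derivation:
Round 1 (k=48): L=173 R=4
Round 2 (k=15): L=4 R=238
Round 3 (k=19): L=238 R=181
Round 4 (k=36): L=181 R=149
Round 5 (k=19): L=149 R=163
Round 6 (k=46): L=163 R=196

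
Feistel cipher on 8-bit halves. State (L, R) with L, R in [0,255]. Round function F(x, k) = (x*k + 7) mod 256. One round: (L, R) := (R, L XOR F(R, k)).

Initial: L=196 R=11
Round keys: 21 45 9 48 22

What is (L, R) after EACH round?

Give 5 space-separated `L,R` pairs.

Round 1 (k=21): L=11 R=42
Round 2 (k=45): L=42 R=98
Round 3 (k=9): L=98 R=83
Round 4 (k=48): L=83 R=245
Round 5 (k=22): L=245 R=70

Answer: 11,42 42,98 98,83 83,245 245,70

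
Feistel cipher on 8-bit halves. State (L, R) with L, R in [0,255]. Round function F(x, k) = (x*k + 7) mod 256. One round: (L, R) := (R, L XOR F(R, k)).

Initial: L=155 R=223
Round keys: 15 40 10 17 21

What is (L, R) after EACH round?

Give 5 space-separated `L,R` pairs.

Round 1 (k=15): L=223 R=131
Round 2 (k=40): L=131 R=160
Round 3 (k=10): L=160 R=196
Round 4 (k=17): L=196 R=171
Round 5 (k=21): L=171 R=202

Answer: 223,131 131,160 160,196 196,171 171,202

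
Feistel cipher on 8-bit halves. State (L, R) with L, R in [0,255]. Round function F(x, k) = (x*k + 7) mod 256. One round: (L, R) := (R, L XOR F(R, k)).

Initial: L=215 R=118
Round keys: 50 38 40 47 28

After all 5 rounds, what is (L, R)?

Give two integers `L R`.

Round 1 (k=50): L=118 R=196
Round 2 (k=38): L=196 R=105
Round 3 (k=40): L=105 R=171
Round 4 (k=47): L=171 R=5
Round 5 (k=28): L=5 R=56

Answer: 5 56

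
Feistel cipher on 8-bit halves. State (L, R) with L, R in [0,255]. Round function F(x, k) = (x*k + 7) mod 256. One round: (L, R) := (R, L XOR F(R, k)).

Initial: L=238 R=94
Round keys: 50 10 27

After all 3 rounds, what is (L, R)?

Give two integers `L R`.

Answer: 215 57

Derivation:
Round 1 (k=50): L=94 R=141
Round 2 (k=10): L=141 R=215
Round 3 (k=27): L=215 R=57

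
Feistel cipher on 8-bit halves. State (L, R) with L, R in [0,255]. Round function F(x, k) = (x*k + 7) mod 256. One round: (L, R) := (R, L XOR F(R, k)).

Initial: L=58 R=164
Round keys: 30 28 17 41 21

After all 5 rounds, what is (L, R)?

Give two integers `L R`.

Answer: 93 3

Derivation:
Round 1 (k=30): L=164 R=5
Round 2 (k=28): L=5 R=55
Round 3 (k=17): L=55 R=171
Round 4 (k=41): L=171 R=93
Round 5 (k=21): L=93 R=3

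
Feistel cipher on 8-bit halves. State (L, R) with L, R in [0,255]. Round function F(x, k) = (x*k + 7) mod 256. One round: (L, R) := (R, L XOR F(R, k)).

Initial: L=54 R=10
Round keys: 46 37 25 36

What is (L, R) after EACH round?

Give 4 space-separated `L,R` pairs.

Answer: 10,229 229,42 42,196 196,189

Derivation:
Round 1 (k=46): L=10 R=229
Round 2 (k=37): L=229 R=42
Round 3 (k=25): L=42 R=196
Round 4 (k=36): L=196 R=189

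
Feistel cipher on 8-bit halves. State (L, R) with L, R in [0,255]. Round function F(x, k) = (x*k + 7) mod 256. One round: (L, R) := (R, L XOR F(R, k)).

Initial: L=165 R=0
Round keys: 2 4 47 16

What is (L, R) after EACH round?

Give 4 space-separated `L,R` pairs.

Answer: 0,162 162,143 143,234 234,40

Derivation:
Round 1 (k=2): L=0 R=162
Round 2 (k=4): L=162 R=143
Round 3 (k=47): L=143 R=234
Round 4 (k=16): L=234 R=40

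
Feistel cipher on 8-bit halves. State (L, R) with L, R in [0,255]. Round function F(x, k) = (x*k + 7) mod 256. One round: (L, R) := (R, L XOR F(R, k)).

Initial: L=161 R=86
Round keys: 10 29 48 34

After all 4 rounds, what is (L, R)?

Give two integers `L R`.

Answer: 149 134

Derivation:
Round 1 (k=10): L=86 R=194
Round 2 (k=29): L=194 R=87
Round 3 (k=48): L=87 R=149
Round 4 (k=34): L=149 R=134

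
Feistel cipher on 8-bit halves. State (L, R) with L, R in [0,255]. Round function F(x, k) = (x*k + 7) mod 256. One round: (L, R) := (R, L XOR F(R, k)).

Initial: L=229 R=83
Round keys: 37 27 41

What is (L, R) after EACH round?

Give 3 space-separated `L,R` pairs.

Round 1 (k=37): L=83 R=227
Round 2 (k=27): L=227 R=171
Round 3 (k=41): L=171 R=137

Answer: 83,227 227,171 171,137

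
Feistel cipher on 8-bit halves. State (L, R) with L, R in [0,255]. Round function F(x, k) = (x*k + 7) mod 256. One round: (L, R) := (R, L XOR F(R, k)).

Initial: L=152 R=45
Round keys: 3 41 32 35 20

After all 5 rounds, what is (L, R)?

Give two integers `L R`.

Round 1 (k=3): L=45 R=22
Round 2 (k=41): L=22 R=160
Round 3 (k=32): L=160 R=17
Round 4 (k=35): L=17 R=250
Round 5 (k=20): L=250 R=158

Answer: 250 158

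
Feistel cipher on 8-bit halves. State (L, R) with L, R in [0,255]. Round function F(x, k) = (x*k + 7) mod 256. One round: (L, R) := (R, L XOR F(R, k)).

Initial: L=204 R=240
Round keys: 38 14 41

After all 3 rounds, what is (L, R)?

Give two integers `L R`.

Answer: 17 171

Derivation:
Round 1 (k=38): L=240 R=107
Round 2 (k=14): L=107 R=17
Round 3 (k=41): L=17 R=171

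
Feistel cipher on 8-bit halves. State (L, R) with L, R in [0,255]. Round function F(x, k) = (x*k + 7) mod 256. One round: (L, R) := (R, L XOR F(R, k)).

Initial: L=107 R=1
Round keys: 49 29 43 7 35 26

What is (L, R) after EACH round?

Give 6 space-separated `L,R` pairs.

Answer: 1,83 83,111 111,255 255,111 111,203 203,202

Derivation:
Round 1 (k=49): L=1 R=83
Round 2 (k=29): L=83 R=111
Round 3 (k=43): L=111 R=255
Round 4 (k=7): L=255 R=111
Round 5 (k=35): L=111 R=203
Round 6 (k=26): L=203 R=202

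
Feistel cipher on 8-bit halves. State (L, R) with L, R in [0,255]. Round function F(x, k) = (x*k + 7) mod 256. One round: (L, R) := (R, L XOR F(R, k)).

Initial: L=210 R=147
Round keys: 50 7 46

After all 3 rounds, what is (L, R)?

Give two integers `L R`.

Answer: 131 254

Derivation:
Round 1 (k=50): L=147 R=111
Round 2 (k=7): L=111 R=131
Round 3 (k=46): L=131 R=254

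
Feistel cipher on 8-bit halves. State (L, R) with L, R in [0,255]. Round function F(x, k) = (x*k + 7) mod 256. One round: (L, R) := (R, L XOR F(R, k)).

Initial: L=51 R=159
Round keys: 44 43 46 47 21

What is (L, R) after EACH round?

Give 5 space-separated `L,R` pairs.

Answer: 159,104 104,224 224,47 47,72 72,192

Derivation:
Round 1 (k=44): L=159 R=104
Round 2 (k=43): L=104 R=224
Round 3 (k=46): L=224 R=47
Round 4 (k=47): L=47 R=72
Round 5 (k=21): L=72 R=192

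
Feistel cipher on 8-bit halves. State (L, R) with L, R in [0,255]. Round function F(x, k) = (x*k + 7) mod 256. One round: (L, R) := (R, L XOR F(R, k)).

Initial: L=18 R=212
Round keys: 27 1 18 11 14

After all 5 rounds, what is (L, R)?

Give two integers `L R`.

Answer: 109 147

Derivation:
Round 1 (k=27): L=212 R=113
Round 2 (k=1): L=113 R=172
Round 3 (k=18): L=172 R=110
Round 4 (k=11): L=110 R=109
Round 5 (k=14): L=109 R=147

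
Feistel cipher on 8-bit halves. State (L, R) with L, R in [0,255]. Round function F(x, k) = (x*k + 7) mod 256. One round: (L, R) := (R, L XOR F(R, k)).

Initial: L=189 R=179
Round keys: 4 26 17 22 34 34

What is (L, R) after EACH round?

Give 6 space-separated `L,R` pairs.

Round 1 (k=4): L=179 R=110
Round 2 (k=26): L=110 R=128
Round 3 (k=17): L=128 R=233
Round 4 (k=22): L=233 R=141
Round 5 (k=34): L=141 R=40
Round 6 (k=34): L=40 R=218

Answer: 179,110 110,128 128,233 233,141 141,40 40,218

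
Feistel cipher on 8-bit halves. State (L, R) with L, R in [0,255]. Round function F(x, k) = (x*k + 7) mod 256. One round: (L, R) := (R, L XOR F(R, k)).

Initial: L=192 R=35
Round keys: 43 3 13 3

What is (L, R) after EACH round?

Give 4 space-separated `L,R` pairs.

Answer: 35,40 40,92 92,155 155,132

Derivation:
Round 1 (k=43): L=35 R=40
Round 2 (k=3): L=40 R=92
Round 3 (k=13): L=92 R=155
Round 4 (k=3): L=155 R=132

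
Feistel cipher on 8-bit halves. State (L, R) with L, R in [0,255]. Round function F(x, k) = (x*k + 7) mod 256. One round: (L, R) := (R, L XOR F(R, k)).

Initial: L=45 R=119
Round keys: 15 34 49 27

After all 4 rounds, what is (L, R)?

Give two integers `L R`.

Round 1 (k=15): L=119 R=45
Round 2 (k=34): L=45 R=118
Round 3 (k=49): L=118 R=176
Round 4 (k=27): L=176 R=225

Answer: 176 225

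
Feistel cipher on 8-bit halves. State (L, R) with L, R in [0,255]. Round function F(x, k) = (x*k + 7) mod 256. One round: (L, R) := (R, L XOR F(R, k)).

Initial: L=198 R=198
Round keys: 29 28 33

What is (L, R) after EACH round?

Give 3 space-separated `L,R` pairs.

Round 1 (k=29): L=198 R=179
Round 2 (k=28): L=179 R=93
Round 3 (k=33): L=93 R=183

Answer: 198,179 179,93 93,183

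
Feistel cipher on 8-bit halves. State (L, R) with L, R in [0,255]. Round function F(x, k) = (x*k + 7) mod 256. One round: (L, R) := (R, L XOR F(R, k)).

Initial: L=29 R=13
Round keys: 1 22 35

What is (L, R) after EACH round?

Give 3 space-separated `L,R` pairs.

Answer: 13,9 9,192 192,78

Derivation:
Round 1 (k=1): L=13 R=9
Round 2 (k=22): L=9 R=192
Round 3 (k=35): L=192 R=78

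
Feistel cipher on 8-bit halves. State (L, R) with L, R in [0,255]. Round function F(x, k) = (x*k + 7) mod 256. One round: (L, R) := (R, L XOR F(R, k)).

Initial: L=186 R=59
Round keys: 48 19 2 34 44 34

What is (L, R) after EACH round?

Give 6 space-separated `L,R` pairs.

Answer: 59,173 173,229 229,124 124,154 154,3 3,247

Derivation:
Round 1 (k=48): L=59 R=173
Round 2 (k=19): L=173 R=229
Round 3 (k=2): L=229 R=124
Round 4 (k=34): L=124 R=154
Round 5 (k=44): L=154 R=3
Round 6 (k=34): L=3 R=247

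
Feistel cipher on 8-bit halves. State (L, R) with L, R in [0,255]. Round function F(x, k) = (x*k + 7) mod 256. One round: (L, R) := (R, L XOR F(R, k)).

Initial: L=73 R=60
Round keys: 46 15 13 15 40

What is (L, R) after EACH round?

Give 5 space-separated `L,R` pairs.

Answer: 60,134 134,221 221,198 198,124 124,161

Derivation:
Round 1 (k=46): L=60 R=134
Round 2 (k=15): L=134 R=221
Round 3 (k=13): L=221 R=198
Round 4 (k=15): L=198 R=124
Round 5 (k=40): L=124 R=161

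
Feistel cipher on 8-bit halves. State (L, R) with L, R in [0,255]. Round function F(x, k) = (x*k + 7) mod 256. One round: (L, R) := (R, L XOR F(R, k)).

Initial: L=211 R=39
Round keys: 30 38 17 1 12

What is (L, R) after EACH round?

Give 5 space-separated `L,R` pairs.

Answer: 39,74 74,36 36,33 33,12 12,182

Derivation:
Round 1 (k=30): L=39 R=74
Round 2 (k=38): L=74 R=36
Round 3 (k=17): L=36 R=33
Round 4 (k=1): L=33 R=12
Round 5 (k=12): L=12 R=182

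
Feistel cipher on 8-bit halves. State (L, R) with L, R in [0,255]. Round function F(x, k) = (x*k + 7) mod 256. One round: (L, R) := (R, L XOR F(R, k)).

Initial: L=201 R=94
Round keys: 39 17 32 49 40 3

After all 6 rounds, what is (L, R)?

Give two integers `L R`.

Round 1 (k=39): L=94 R=144
Round 2 (k=17): L=144 R=201
Round 3 (k=32): L=201 R=183
Round 4 (k=49): L=183 R=199
Round 5 (k=40): L=199 R=168
Round 6 (k=3): L=168 R=56

Answer: 168 56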